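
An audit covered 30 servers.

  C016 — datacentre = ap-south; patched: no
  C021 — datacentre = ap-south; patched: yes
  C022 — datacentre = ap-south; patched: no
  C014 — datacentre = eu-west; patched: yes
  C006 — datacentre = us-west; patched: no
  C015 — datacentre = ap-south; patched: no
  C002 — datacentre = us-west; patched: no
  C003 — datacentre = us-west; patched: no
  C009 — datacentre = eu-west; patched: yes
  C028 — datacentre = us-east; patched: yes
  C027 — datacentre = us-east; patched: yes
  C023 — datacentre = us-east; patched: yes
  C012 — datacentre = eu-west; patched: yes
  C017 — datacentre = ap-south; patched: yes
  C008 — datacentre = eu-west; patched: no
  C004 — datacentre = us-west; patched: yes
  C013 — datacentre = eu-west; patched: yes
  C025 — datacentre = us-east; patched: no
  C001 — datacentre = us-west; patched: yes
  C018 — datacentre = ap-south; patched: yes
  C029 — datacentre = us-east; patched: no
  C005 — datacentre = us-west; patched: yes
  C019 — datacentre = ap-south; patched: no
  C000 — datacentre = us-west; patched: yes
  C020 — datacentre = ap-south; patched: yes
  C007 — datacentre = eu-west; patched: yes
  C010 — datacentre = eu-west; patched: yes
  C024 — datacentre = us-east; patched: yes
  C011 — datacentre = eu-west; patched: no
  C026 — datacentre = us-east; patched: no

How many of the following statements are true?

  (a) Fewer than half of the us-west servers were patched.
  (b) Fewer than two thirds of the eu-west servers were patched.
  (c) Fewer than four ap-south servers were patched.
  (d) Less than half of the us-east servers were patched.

(a) us-west: |A| = 7, |A ∩ B| = 4; needs |A ∩ B| < |A ∖ B| — false.
(b) eu-west: |A| = 8, |A ∩ B| = 6; needs |A ∩ B| / |A| < 2/3 — false.
(c) ap-south: |A| = 8, |A ∩ B| = 4; needs |A ∩ B| < 4 — false.
(d) us-east: |A| = 7, |A ∩ B| = 4; needs |A ∩ B| < |A ∖ B| — false.

0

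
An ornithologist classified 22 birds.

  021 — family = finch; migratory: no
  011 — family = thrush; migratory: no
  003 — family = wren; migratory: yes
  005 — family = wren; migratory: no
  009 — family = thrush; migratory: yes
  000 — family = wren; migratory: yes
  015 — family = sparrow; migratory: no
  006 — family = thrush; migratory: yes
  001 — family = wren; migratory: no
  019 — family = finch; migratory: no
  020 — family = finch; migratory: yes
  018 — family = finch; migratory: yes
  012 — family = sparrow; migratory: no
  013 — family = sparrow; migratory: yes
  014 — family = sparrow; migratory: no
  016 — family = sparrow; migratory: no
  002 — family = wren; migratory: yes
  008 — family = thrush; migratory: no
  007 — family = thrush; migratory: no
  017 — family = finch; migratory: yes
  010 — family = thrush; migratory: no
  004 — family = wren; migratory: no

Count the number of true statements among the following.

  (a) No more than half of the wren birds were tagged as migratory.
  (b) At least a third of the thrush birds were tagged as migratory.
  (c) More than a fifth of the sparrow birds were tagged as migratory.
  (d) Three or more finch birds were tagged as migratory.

(a) wren: |A| = 6, |A ∩ B| = 3; needs |A ∩ B| ≤ |A ∖ B| — true.
(b) thrush: |A| = 6, |A ∩ B| = 2; needs |A ∩ B| / |A| ≥ 1/3 — true.
(c) sparrow: |A| = 5, |A ∩ B| = 1; needs |A ∩ B| / |A| > 1/5 — false.
(d) finch: |A| = 5, |A ∩ B| = 3; needs |A ∩ B| ≥ 3 — true.

3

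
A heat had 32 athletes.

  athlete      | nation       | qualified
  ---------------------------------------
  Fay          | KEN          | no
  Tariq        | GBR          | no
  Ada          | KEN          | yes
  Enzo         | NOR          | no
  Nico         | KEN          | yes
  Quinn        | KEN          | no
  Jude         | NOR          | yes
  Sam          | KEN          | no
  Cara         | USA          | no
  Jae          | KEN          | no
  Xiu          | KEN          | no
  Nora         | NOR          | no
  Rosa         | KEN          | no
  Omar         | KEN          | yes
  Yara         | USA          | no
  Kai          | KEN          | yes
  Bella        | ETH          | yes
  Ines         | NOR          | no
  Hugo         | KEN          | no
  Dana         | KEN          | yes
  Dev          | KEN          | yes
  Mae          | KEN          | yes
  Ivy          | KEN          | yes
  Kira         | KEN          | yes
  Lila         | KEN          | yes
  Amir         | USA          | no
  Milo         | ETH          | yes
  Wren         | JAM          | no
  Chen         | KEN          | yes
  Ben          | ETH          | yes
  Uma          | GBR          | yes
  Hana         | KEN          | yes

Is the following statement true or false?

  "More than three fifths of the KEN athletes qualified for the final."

True

The determiner here denotes the relation: |A ∩ B| / |A| > 3/5.
|A| = 19, |A ∩ B| = 12, |A ∖ B| = 7.
|A ∩ B|/|A| = 12/19, so the statement is true.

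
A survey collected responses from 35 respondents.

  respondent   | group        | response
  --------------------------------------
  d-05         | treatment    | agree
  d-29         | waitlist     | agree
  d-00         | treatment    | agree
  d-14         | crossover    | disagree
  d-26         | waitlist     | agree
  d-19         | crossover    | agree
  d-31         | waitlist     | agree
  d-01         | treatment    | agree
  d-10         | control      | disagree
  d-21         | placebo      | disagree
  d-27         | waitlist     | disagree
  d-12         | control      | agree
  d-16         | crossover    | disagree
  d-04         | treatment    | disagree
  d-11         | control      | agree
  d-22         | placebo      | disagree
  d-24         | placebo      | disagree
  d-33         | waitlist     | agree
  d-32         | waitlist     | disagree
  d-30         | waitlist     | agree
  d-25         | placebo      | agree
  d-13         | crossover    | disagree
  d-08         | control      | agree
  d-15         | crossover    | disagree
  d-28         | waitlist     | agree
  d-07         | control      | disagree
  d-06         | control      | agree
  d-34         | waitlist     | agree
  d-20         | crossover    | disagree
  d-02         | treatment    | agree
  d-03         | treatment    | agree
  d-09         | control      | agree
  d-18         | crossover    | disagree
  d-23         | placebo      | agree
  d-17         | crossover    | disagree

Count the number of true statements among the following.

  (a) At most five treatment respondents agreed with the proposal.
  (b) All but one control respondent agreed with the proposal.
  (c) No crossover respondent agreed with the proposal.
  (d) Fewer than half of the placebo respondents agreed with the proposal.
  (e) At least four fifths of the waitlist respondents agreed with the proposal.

(a) treatment: |A| = 6, |A ∩ B| = 5; needs |A ∩ B| ≤ 5 — true.
(b) control: |A| = 7, |A ∩ B| = 5; needs |A ∖ B| = 1 — false.
(c) crossover: |A| = 8, |A ∩ B| = 1; needs A ∩ B = ∅ (|A ∩ B| = 0) — false.
(d) placebo: |A| = 5, |A ∩ B| = 2; needs |A ∩ B| < |A ∖ B| — true.
(e) waitlist: |A| = 9, |A ∩ B| = 7; needs |A ∩ B| / |A| ≥ 4/5 — false.

2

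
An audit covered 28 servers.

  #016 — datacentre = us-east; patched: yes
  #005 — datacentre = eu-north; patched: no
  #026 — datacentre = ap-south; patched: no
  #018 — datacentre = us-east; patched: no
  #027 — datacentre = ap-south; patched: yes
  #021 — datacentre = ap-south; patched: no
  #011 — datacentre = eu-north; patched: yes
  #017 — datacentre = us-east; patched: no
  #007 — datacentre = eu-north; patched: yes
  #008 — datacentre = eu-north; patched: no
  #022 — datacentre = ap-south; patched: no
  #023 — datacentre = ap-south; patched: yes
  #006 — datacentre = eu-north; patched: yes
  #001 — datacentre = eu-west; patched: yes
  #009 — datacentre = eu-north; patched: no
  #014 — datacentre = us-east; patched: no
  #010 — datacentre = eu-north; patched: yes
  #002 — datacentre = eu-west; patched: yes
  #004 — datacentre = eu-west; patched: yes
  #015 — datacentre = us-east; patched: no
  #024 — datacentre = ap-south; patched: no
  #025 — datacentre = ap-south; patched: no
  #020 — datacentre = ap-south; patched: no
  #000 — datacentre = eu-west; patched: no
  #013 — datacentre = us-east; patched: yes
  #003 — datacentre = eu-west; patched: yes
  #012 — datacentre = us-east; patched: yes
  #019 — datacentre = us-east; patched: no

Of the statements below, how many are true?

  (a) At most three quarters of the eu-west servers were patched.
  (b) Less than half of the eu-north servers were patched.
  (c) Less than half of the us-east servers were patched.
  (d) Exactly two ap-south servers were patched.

2

(a) eu-west: |A| = 5, |A ∩ B| = 4; needs |A ∩ B| / |A| ≤ 3/4 — false.
(b) eu-north: |A| = 7, |A ∩ B| = 4; needs |A ∩ B| < |A ∖ B| — false.
(c) us-east: |A| = 8, |A ∩ B| = 3; needs |A ∩ B| < |A ∖ B| — true.
(d) ap-south: |A| = 8, |A ∩ B| = 2; needs |A ∩ B| = 2 — true.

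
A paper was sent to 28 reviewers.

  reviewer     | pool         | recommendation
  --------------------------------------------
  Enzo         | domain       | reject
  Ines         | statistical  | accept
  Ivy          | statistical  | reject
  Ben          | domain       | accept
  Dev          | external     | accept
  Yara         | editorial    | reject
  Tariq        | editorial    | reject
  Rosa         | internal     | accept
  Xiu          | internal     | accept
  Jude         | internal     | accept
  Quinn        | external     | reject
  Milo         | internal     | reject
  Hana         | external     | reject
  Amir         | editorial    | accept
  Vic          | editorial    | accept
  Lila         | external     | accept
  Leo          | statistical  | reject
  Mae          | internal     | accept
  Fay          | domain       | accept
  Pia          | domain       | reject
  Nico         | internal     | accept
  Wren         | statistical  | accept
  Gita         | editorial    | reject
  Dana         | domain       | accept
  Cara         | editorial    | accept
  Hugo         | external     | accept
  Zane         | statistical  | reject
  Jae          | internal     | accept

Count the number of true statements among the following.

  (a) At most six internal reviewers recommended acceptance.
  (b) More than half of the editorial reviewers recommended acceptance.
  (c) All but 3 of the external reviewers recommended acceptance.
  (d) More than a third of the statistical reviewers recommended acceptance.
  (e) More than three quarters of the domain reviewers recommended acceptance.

2

(a) internal: |A| = 7, |A ∩ B| = 6; needs |A ∩ B| ≤ 6 — true.
(b) editorial: |A| = 6, |A ∩ B| = 3; needs |A ∩ B| > |A ∖ B| — false.
(c) external: |A| = 5, |A ∩ B| = 3; needs |A ∖ B| = 3 — false.
(d) statistical: |A| = 5, |A ∩ B| = 2; needs |A ∩ B| / |A| > 1/3 — true.
(e) domain: |A| = 5, |A ∩ B| = 3; needs |A ∩ B| / |A| > 3/4 — false.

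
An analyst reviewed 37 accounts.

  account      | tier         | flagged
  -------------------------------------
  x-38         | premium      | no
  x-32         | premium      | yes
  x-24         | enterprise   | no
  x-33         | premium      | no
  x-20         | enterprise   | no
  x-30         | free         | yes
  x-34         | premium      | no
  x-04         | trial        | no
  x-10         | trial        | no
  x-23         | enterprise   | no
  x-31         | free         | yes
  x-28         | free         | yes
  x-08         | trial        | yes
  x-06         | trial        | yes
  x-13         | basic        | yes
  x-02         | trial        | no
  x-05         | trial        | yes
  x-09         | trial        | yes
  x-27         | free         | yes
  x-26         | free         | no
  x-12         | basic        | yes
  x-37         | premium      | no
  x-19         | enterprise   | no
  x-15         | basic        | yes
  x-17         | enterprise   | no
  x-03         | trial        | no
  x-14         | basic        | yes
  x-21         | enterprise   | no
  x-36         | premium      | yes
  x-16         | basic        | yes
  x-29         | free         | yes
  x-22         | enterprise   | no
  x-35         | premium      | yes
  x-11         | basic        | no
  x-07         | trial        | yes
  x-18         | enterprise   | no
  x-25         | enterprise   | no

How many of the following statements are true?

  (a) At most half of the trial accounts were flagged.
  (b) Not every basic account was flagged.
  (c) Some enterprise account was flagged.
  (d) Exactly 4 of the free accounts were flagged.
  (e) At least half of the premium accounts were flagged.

(a) trial: |A| = 9, |A ∩ B| = 5; needs |A ∩ B| ≤ |A ∖ B| — false.
(b) basic: |A| = 6, |A ∩ B| = 5; needs A ⊄ B (|A ∖ B| ≥ 1) — true.
(c) enterprise: |A| = 9, |A ∩ B| = 0; needs A ∩ B ≠ ∅ (|A ∩ B| ≥ 1) — false.
(d) free: |A| = 6, |A ∩ B| = 5; needs |A ∩ B| = 4 — false.
(e) premium: |A| = 7, |A ∩ B| = 3; needs |A ∩ B| ≥ |A ∖ B| — false.

1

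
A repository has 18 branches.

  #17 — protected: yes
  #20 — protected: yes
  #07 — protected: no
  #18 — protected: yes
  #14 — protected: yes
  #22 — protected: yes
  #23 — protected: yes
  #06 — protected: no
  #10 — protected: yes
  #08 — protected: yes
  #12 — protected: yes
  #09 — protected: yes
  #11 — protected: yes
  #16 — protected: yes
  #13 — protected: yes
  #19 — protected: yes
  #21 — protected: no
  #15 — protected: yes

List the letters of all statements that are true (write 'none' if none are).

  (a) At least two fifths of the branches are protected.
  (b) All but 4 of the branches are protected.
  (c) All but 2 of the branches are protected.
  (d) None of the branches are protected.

(a)

|A| = 18, |A ∩ B| = 15, |A ∖ B| = 3.
(a) |A ∩ B| / |A| ≥ 2/5: holds.
(b) |A ∖ B| = 4: fails.
(c) |A ∖ B| = 2: fails.
(d) A ∩ B = ∅ (|A ∩ B| = 0): fails.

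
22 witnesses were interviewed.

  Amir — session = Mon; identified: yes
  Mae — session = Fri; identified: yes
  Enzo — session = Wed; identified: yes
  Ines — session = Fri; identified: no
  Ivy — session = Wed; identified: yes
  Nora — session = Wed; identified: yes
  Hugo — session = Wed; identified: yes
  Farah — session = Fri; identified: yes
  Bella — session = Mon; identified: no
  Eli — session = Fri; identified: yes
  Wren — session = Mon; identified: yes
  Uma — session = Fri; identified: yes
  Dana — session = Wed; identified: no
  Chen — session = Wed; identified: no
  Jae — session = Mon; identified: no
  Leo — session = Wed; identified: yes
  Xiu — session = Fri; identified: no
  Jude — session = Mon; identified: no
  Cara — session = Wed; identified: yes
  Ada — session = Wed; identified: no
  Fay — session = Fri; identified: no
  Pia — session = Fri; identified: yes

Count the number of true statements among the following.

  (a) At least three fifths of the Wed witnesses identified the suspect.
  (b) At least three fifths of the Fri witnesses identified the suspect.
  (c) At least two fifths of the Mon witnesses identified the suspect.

3

(a) Wed: |A| = 9, |A ∩ B| = 6; needs |A ∩ B| / |A| ≥ 3/5 — true.
(b) Fri: |A| = 8, |A ∩ B| = 5; needs |A ∩ B| / |A| ≥ 3/5 — true.
(c) Mon: |A| = 5, |A ∩ B| = 2; needs |A ∩ B| / |A| ≥ 2/5 — true.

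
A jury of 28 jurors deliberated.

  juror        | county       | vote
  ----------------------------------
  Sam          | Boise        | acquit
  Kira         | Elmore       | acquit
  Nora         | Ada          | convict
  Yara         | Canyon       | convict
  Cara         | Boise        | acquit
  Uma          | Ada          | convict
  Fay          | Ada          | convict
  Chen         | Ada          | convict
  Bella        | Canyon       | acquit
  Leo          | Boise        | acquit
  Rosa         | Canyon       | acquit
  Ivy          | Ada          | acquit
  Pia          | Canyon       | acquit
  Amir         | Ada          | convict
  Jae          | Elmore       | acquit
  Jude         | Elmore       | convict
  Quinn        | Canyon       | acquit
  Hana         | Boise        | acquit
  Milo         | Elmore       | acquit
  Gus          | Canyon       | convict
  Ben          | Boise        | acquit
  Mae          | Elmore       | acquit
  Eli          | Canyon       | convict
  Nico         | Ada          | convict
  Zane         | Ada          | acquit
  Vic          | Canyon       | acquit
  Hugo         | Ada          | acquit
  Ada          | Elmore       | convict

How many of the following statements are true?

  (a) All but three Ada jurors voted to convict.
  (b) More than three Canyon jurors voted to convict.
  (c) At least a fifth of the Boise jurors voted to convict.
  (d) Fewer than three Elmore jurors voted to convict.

(a) Ada: |A| = 9, |A ∩ B| = 6; needs |A ∖ B| = 3 — true.
(b) Canyon: |A| = 8, |A ∩ B| = 3; needs |A ∩ B| > 3 — false.
(c) Boise: |A| = 5, |A ∩ B| = 0; needs |A ∩ B| / |A| ≥ 1/5 — false.
(d) Elmore: |A| = 6, |A ∩ B| = 2; needs |A ∩ B| < 3 — true.

2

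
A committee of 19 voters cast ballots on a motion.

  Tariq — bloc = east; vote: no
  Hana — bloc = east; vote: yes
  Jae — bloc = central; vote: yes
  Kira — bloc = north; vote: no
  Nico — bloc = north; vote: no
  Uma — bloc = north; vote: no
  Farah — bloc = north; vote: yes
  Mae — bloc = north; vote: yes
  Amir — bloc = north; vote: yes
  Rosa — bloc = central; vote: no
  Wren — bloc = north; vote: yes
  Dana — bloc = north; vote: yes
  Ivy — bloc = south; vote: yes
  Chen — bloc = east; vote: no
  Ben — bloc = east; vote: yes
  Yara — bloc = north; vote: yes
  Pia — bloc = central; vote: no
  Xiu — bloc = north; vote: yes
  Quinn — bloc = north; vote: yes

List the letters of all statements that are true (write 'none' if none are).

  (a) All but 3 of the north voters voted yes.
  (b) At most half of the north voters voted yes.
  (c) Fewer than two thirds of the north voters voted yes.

(a)

|A| = 11, |A ∩ B| = 8, |A ∖ B| = 3.
(a) |A ∖ B| = 3: holds.
(b) |A ∩ B| ≤ |A ∖ B|: fails.
(c) |A ∩ B| / |A| < 2/3: fails.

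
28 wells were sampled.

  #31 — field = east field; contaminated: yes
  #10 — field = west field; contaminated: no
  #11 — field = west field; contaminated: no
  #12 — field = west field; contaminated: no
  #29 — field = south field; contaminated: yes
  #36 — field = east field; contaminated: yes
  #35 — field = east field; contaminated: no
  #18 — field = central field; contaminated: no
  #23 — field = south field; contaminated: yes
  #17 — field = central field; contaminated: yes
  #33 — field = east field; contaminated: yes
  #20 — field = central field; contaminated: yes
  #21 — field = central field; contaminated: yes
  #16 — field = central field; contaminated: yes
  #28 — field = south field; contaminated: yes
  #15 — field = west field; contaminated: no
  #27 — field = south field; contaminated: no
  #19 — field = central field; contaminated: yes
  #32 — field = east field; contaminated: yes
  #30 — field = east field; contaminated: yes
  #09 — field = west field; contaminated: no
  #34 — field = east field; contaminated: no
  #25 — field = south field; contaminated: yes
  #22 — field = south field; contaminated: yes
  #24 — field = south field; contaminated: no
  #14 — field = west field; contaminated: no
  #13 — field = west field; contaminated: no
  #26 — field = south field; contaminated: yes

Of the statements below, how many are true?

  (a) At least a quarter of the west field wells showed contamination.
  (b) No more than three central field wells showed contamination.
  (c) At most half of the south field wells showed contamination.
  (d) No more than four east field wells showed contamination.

(a) west field: |A| = 7, |A ∩ B| = 0; needs |A ∩ B| / |A| ≥ 1/4 — false.
(b) central field: |A| = 6, |A ∩ B| = 5; needs |A ∩ B| ≤ 3 — false.
(c) south field: |A| = 8, |A ∩ B| = 6; needs |A ∩ B| ≤ |A ∖ B| — false.
(d) east field: |A| = 7, |A ∩ B| = 5; needs |A ∩ B| ≤ 4 — false.

0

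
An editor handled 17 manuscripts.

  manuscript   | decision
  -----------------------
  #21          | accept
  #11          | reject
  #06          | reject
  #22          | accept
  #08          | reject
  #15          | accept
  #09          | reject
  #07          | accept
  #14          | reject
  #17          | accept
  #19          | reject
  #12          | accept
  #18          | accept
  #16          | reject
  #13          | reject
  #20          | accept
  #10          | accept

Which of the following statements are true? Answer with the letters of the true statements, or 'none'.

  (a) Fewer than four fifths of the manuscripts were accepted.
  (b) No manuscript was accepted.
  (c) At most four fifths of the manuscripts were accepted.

(a), (c)

|A| = 17, |A ∩ B| = 9, |A ∖ B| = 8.
(a) |A ∩ B| / |A| < 4/5: holds.
(b) A ∩ B = ∅ (|A ∩ B| = 0): fails.
(c) |A ∩ B| / |A| ≤ 4/5: holds.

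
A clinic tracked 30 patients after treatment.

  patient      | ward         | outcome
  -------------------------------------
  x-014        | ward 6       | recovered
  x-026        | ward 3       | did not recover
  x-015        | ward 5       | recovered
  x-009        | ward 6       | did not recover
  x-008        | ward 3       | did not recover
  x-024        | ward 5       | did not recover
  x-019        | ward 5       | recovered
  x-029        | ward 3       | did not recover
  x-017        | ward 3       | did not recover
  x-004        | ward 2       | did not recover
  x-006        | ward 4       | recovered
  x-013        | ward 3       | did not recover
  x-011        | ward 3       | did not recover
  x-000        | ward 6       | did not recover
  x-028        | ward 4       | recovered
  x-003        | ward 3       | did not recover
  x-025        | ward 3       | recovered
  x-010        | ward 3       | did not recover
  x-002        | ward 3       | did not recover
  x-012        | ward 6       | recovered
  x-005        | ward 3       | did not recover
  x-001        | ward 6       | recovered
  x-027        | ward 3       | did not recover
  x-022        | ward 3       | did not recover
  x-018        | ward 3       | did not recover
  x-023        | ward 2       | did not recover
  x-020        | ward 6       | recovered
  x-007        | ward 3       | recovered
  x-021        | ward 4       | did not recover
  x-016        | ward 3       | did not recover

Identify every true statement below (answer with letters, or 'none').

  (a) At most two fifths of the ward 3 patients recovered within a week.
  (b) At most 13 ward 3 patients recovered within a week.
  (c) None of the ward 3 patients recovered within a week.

|A| = 16, |A ∩ B| = 2, |A ∖ B| = 14.
(a) |A ∩ B| / |A| ≤ 2/5: holds.
(b) |A ∩ B| ≤ 13: holds.
(c) A ∩ B = ∅ (|A ∩ B| = 0): fails.

(a), (b)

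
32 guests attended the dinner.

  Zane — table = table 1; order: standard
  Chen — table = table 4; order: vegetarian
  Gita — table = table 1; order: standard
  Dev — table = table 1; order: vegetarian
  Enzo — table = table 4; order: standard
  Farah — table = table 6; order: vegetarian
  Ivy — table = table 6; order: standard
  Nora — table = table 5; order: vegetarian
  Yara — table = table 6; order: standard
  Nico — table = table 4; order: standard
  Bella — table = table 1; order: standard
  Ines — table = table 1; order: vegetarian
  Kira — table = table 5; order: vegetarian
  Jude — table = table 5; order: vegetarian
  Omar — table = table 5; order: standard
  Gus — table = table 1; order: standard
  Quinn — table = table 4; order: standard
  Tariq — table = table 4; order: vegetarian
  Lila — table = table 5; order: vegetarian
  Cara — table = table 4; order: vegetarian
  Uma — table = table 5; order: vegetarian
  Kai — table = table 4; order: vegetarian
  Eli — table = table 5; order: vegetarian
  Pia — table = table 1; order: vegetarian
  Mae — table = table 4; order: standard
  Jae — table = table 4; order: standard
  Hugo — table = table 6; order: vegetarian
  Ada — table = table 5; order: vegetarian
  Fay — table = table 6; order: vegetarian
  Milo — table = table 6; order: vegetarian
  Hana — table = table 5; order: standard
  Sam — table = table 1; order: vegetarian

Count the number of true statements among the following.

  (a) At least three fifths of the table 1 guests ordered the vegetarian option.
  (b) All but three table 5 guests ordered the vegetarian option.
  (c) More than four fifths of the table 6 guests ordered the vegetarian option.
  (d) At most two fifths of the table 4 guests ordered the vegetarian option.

(a) table 1: |A| = 8, |A ∩ B| = 4; needs |A ∩ B| / |A| ≥ 3/5 — false.
(b) table 5: |A| = 9, |A ∩ B| = 7; needs |A ∖ B| = 3 — false.
(c) table 6: |A| = 6, |A ∩ B| = 4; needs |A ∩ B| / |A| > 4/5 — false.
(d) table 4: |A| = 9, |A ∩ B| = 4; needs |A ∩ B| / |A| ≤ 2/5 — false.

0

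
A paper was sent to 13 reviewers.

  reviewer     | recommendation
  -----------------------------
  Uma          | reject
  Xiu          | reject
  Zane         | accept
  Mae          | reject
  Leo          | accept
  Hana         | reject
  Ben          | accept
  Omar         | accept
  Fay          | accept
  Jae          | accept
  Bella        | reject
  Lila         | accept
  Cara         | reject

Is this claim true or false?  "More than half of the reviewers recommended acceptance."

True

The determiner here denotes the relation: |A ∩ B| > |A ∖ B|.
A (the restrictor) = {Uma, Xiu, Zane, Mae, Leo, Hana, Ben, Omar, Fay, Jae, Bella, Lila, Cara}, |A| = 13.
A ∩ B = {Zane, Leo, Ben, Omar, Fay, Jae, Lila}, so |A ∩ B| = 7.
A ∖ B = {Uma, Xiu, Mae, Hana, Bella, Cara}, so |A ∖ B| = 6.
7 > 6, so the statement is true.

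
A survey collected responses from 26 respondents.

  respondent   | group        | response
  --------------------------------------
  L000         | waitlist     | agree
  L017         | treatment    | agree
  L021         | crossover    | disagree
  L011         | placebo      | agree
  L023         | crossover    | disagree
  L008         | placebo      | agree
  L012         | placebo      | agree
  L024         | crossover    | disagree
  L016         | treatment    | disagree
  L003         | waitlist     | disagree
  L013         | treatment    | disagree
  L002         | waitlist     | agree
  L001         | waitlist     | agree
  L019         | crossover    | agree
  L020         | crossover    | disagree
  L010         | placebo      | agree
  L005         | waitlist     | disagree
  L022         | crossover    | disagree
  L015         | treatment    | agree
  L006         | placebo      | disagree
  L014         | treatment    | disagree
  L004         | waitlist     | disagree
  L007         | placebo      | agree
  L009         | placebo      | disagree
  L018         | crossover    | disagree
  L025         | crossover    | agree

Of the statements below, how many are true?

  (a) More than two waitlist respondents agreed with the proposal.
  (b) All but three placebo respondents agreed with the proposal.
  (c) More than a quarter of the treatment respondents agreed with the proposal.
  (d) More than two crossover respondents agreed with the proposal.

(a) waitlist: |A| = 6, |A ∩ B| = 3; needs |A ∩ B| > 2 — true.
(b) placebo: |A| = 7, |A ∩ B| = 5; needs |A ∖ B| = 3 — false.
(c) treatment: |A| = 5, |A ∩ B| = 2; needs |A ∩ B| / |A| > 1/4 — true.
(d) crossover: |A| = 8, |A ∩ B| = 2; needs |A ∩ B| > 2 — false.

2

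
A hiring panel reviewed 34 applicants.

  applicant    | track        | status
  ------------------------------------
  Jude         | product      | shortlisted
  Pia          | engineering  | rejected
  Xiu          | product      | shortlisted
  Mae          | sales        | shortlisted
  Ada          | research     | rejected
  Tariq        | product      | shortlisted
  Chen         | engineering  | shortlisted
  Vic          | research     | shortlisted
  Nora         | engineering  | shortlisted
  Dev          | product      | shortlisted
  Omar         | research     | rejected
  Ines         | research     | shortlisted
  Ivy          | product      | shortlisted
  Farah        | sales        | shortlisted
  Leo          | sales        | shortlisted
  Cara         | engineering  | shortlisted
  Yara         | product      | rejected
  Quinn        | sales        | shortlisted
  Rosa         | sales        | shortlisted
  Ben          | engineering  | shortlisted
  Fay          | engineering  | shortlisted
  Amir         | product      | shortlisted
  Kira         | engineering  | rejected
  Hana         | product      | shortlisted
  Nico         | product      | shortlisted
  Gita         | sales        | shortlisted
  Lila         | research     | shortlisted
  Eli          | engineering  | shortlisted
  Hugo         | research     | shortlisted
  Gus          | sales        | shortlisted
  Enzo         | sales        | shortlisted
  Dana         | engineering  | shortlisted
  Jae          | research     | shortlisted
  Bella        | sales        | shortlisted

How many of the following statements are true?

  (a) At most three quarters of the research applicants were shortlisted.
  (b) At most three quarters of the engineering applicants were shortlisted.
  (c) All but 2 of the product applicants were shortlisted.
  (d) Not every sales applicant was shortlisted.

1

(a) research: |A| = 7, |A ∩ B| = 5; needs |A ∩ B| / |A| ≤ 3/4 — true.
(b) engineering: |A| = 9, |A ∩ B| = 7; needs |A ∩ B| / |A| ≤ 3/4 — false.
(c) product: |A| = 9, |A ∩ B| = 8; needs |A ∖ B| = 2 — false.
(d) sales: |A| = 9, |A ∩ B| = 9; needs A ⊄ B (|A ∖ B| ≥ 1) — false.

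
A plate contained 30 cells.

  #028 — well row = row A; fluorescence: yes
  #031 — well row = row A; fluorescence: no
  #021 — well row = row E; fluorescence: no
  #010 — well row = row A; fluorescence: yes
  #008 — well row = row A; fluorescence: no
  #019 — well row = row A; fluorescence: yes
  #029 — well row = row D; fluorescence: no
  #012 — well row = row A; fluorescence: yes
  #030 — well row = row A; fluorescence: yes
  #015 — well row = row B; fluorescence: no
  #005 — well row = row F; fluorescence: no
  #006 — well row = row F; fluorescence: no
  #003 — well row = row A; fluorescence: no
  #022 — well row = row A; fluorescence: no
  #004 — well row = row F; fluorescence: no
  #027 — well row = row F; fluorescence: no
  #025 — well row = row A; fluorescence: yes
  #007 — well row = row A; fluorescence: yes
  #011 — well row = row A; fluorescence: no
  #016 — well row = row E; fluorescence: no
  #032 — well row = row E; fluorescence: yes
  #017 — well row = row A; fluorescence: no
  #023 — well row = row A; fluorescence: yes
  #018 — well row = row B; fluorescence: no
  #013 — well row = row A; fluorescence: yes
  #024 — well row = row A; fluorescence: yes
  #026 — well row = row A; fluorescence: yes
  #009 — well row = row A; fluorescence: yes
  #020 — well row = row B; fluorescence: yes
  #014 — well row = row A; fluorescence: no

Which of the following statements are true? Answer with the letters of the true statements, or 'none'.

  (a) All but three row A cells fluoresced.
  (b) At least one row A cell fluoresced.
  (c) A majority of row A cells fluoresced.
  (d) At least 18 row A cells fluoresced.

(b), (c)

|A| = 19, |A ∩ B| = 12, |A ∖ B| = 7.
(a) |A ∖ B| = 3: fails.
(b) A ∩ B ≠ ∅ (|A ∩ B| ≥ 1): holds.
(c) |A ∩ B| > |A ∖ B|: holds.
(d) |A ∩ B| ≥ 18: fails.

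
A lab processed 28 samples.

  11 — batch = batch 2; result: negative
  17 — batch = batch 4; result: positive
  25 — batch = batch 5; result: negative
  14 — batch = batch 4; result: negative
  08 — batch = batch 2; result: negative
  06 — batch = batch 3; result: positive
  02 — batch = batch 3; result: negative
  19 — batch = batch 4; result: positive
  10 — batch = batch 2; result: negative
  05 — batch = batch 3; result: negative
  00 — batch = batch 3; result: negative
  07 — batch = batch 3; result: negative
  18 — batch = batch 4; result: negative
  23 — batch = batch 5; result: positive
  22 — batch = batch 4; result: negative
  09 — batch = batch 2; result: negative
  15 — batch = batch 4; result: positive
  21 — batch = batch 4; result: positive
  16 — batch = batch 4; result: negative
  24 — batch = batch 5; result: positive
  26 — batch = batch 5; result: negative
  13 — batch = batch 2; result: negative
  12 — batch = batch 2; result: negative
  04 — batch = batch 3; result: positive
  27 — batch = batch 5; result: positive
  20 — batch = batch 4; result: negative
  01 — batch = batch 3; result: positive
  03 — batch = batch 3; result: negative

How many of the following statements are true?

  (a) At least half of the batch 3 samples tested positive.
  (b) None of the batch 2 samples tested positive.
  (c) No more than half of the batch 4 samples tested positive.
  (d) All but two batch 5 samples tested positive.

3

(a) batch 3: |A| = 8, |A ∩ B| = 3; needs |A ∩ B| ≥ |A ∖ B| — false.
(b) batch 2: |A| = 6, |A ∩ B| = 0; needs A ∩ B = ∅ (|A ∩ B| = 0) — true.
(c) batch 4: |A| = 9, |A ∩ B| = 4; needs |A ∩ B| ≤ |A ∖ B| — true.
(d) batch 5: |A| = 5, |A ∩ B| = 3; needs |A ∖ B| = 2 — true.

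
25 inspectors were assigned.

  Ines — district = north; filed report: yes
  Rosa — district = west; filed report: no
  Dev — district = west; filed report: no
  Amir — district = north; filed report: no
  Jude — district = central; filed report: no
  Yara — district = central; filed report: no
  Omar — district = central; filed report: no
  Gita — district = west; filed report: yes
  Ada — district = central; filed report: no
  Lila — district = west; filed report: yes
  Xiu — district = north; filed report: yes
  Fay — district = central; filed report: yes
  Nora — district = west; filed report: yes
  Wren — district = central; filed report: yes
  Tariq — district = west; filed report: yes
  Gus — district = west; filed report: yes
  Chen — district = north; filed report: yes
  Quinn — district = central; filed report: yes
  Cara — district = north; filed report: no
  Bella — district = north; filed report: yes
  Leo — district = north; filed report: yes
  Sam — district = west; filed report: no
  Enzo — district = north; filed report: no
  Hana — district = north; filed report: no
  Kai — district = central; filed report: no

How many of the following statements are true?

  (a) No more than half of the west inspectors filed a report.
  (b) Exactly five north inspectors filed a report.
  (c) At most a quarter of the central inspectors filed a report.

(a) west: |A| = 8, |A ∩ B| = 5; needs |A ∩ B| ≤ |A ∖ B| — false.
(b) north: |A| = 9, |A ∩ B| = 5; needs |A ∩ B| = 5 — true.
(c) central: |A| = 8, |A ∩ B| = 3; needs |A ∩ B| / |A| ≤ 1/4 — false.

1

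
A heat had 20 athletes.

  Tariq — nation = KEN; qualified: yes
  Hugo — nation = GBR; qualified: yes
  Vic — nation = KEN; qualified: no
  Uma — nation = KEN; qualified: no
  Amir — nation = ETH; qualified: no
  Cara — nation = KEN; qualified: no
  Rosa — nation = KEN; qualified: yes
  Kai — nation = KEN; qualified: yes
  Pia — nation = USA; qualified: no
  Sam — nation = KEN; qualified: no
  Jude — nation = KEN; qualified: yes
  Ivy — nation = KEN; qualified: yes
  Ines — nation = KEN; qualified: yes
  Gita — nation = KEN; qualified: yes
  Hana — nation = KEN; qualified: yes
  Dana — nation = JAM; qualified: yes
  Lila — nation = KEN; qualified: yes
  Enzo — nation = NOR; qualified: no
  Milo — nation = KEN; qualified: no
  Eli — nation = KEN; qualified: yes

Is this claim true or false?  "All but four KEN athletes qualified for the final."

The determiner here denotes the relation: |A ∖ B| = 4.
|A| = 15, |A ∩ B| = 10, |A ∖ B| = 5.
|A ∖ B| = 5, so the statement is false.

False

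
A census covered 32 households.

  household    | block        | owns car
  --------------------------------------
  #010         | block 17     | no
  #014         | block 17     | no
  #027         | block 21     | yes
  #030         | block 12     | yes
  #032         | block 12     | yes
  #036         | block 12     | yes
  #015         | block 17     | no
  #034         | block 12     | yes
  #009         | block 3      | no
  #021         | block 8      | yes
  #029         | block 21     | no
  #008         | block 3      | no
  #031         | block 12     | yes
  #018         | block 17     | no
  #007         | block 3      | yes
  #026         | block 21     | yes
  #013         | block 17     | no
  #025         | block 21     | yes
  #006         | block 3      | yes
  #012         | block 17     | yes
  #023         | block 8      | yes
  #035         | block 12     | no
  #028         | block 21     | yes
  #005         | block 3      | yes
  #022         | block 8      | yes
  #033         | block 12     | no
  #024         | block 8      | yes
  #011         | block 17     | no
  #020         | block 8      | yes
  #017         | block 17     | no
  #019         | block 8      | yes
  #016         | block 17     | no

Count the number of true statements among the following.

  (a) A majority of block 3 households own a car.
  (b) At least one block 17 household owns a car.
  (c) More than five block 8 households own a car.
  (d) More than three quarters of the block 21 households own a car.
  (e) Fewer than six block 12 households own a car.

5

(a) block 3: |A| = 5, |A ∩ B| = 3; needs |A ∩ B| > |A ∖ B| — true.
(b) block 17: |A| = 9, |A ∩ B| = 1; needs A ∩ B ≠ ∅ (|A ∩ B| ≥ 1) — true.
(c) block 8: |A| = 6, |A ∩ B| = 6; needs |A ∩ B| > 5 — true.
(d) block 21: |A| = 5, |A ∩ B| = 4; needs |A ∩ B| / |A| > 3/4 — true.
(e) block 12: |A| = 7, |A ∩ B| = 5; needs |A ∩ B| < 6 — true.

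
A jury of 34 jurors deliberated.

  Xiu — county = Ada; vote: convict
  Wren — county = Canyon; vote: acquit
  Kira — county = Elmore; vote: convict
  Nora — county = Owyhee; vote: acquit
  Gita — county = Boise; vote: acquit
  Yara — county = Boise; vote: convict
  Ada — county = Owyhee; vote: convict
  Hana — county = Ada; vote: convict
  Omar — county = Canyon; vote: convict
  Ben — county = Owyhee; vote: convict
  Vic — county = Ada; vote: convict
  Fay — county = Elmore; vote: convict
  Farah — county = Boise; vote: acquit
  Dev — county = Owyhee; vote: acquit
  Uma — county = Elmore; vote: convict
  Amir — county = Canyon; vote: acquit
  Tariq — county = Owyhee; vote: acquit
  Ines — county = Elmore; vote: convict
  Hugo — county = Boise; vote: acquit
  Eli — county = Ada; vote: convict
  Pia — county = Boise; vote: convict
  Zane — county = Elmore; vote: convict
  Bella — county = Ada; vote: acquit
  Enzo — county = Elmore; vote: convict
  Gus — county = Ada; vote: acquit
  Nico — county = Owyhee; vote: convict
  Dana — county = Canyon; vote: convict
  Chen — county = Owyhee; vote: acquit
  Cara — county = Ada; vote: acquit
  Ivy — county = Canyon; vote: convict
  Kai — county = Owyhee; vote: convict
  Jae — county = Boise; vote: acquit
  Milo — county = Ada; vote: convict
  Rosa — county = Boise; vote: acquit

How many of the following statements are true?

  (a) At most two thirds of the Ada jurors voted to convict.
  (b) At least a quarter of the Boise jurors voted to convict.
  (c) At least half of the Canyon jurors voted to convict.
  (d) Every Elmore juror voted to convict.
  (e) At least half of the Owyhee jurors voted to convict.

5

(a) Ada: |A| = 8, |A ∩ B| = 5; needs |A ∩ B| / |A| ≤ 2/3 — true.
(b) Boise: |A| = 7, |A ∩ B| = 2; needs |A ∩ B| / |A| ≥ 1/4 — true.
(c) Canyon: |A| = 5, |A ∩ B| = 3; needs |A ∩ B| ≥ |A ∖ B| — true.
(d) Elmore: |A| = 6, |A ∩ B| = 6; needs A ⊆ B, i.e. every element of A is in B (|A ∖ B| = 0) — true.
(e) Owyhee: |A| = 8, |A ∩ B| = 4; needs |A ∩ B| ≥ |A ∖ B| — true.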